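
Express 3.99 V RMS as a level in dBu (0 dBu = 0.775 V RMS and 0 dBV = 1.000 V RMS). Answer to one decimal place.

+14.2 dBu

dBu = 20·log₁₀(V / 0.775 V).
20·log₁₀(3.99/0.775) = +14.2 dBu.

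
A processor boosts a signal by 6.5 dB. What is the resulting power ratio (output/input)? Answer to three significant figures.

4.47

Power ratio = 10^(dB/10).
10^(6.5/10) = 10^(0.6500) = 4.47.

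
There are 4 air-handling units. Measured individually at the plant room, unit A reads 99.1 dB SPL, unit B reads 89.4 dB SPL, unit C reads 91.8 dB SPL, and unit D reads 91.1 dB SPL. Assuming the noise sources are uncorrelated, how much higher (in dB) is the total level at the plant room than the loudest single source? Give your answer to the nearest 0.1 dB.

1.6 dB

Uncorrelated sources add in intensity (power), not in dB.
L_total = 10·log₁₀(10^(99.1/10) + 10^(89.4/10) + 10^(91.8/10) + 10^(91.1/10)) = 100.72 dB SPL.
Excess over the loudest (99.1 dB): 100.72 − 99.1 = 1.6 dB.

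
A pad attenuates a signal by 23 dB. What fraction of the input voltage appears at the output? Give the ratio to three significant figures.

0.0708

Voltage ratio = 10^(dB/20).
10^(-23/20) = 10^(-1.150) = 0.0708.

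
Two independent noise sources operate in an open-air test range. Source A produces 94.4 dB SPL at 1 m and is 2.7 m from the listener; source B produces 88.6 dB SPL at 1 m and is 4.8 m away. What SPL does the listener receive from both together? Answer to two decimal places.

At the listener: L_A = 94.4 − 20·log₁₀(2.7) = 85.773 dB; L_B = 88.6 − 20·log₁₀(4.8) = 74.975 dB.
Combined: 10·log₁₀(10^(85.773/10)+10^(74.975/10)) = 86.12 dB SPL.

86.12 dB SPL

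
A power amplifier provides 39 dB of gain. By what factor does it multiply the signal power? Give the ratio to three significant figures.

Power ratio = 10^(dB/10).
10^(39/10) = 10^(3.900) = 7940.

7940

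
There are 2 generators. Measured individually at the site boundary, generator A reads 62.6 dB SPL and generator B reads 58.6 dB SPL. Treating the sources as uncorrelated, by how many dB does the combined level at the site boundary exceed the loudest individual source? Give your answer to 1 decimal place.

Incoherent sources sum as intensities:
L_total = 10·log₁₀(10^(62.6/10) + 10^(58.6/10)) = 64.06 dB SPL.
Excess over the loudest (62.6 dB): 64.06 − 62.6 = 1.5 dB.

1.5 dB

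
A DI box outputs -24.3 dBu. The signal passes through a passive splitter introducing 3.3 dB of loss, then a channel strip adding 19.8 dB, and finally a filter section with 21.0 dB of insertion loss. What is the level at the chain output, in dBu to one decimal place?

-28.8 dBu

Cascaded gains and losses add directly in dB.
-24.3 − 3.3 + 19.8 − 21.0 = -28.8 dBu.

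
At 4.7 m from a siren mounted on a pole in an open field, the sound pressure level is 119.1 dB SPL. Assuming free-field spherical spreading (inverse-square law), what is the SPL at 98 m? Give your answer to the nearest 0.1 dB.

Free-field point source: level drops by 20·log₁₀ of the distance ratio.
ΔL = −20·log₁₀(98/4.7) = -26.38 dB, so L₂ = 119.1 + (-26.38) = 92.7 dB SPL.

92.7 dB SPL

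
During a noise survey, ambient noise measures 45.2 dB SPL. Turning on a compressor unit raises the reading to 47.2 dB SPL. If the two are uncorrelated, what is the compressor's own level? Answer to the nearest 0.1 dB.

42.9 dB SPL

Background correction is a power subtraction:
L_src = 10·log₁₀(10^(47.2/10) − 10^(45.2/10)) = 10·log₁₀(19370) = 42.9 dB SPL.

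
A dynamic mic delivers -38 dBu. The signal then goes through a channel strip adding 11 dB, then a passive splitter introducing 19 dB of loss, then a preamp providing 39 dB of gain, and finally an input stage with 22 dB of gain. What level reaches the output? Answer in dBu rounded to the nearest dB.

In dB, series stages simply add:
-38 + 11 − 19 + 39 + 22 = +15 dBu.

+15 dBu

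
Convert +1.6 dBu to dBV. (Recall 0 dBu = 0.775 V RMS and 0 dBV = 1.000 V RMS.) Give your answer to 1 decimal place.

-0.6 dBV

The offset between the scales is 20·log₁₀(0.775/1.000) = −2.214 dB.
So dBV = +1.6 − 2.214 = -0.6 dBV.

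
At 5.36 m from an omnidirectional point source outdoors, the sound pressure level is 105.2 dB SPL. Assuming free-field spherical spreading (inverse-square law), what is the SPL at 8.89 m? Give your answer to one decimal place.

100.8 dB SPL

Inverse-square spreading gives ΔL = −20·log₁₀(d₂/d₁).
ΔL = −20·log₁₀(8.89/5.36) = -4.39 dB, so L₂ = 105.2 + (-4.39) = 100.8 dB SPL.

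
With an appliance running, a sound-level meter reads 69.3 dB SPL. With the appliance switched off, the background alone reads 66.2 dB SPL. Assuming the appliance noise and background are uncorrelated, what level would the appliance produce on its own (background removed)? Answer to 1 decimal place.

66.4 dB SPL

Background correction is a power subtraction:
L_src = 10·log₁₀(10^(69.3/10) − 10^(66.2/10)) = 10·log₁₀(4343000) = 66.4 dB SPL.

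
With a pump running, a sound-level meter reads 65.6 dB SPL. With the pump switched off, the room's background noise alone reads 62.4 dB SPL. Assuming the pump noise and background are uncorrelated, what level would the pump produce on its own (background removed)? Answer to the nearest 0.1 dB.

62.8 dB SPL

Remove the background by subtracting linear intensities:
L_src = 10·log₁₀(10^(65.6/10) − 10^(62.4/10)) = 10·log₁₀(1893000) = 62.8 dB SPL.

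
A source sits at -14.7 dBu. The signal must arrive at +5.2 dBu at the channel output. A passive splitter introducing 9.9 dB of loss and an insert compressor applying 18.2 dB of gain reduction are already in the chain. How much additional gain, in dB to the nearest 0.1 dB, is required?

48.0 dB

The required make-up gain is the shortfall in the dB sum.
G = +5.2 − (-14.7) + 9.9 + 18.2 = 48.0 dB.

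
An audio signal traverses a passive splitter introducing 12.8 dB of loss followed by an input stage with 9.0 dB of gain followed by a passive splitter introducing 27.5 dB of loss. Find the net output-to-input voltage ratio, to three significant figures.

Net gain = (−12.8) + 9.0 + (−27.5) = -31.3 dB.
Voltage ratio = 10^(-31.3/20) = 0.0272.

0.0272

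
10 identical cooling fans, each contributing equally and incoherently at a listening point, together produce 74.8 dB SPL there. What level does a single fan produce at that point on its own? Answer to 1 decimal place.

64.8 dB SPL

10 equal incoherent sources add 10·log₁₀(10) = 10.00 dB over one source.
L_one = 74.8 − 10.00 = 64.8 dB SPL.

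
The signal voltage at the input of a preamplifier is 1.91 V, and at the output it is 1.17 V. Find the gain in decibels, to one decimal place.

-4.3 dB

Voltage is an amplitude quantity, so gain = 20·log₁₀(V_out/V_in).
20·log₁₀(1.17/1.91) = 20·log₁₀(0.6126) = -4.3 dB.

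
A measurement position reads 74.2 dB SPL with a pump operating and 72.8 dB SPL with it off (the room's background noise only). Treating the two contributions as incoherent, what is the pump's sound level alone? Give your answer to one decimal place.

Subtract intensities: L_src = 10·log₁₀(10^(L_total/10) − 10^(L_bg/10)).
L_src = 10·log₁₀(10^(74.2/10) − 10^(72.8/10)) = 10·log₁₀(7248000) = 68.6 dB SPL.

68.6 dB SPL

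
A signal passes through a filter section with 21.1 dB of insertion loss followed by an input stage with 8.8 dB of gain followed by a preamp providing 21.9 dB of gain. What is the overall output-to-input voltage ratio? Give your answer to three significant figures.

Net gain = (−21.1) + 8.8 + 21.9 = 9.6 dB.
Voltage ratio = 10^(9.6/20) = 3.02.

3.02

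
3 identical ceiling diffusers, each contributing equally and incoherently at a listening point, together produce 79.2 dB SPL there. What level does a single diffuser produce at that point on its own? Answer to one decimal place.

3 equal incoherent sources add 10·log₁₀(3) = 4.77 dB over one source.
L_one = 79.2 − 4.77 = 74.4 dB SPL.

74.4 dB SPL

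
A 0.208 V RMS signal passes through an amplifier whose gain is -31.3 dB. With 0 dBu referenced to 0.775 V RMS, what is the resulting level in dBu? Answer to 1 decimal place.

-42.7 dBu

Input level: 20·log₁₀(0.208/0.775) = -11.42 dBu.
Output: -11.42 − 31.3 = -42.7 dBu.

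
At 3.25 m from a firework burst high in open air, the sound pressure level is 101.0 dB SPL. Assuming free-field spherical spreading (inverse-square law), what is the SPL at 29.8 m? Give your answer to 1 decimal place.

81.8 dB SPL

Inverse-square spreading gives ΔL = −20·log₁₀(d₂/d₁).
ΔL = −20·log₁₀(29.8/3.25) = -19.25 dB, so L₂ = 101.0 + (-19.25) = 81.8 dB SPL.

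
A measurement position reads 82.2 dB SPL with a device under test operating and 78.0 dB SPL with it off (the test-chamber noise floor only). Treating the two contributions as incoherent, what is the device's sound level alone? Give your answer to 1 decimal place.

Background correction is a power subtraction:
L_src = 10·log₁₀(10^(82.2/10) − 10^(78.0/10)) = 10·log₁₀(102900000) = 80.1 dB SPL.

80.1 dB SPL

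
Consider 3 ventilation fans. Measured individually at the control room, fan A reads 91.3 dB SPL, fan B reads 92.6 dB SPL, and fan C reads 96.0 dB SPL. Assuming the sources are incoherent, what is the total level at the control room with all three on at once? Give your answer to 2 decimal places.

Uncorrelated sources add in intensity (power), not in dB.
L_total = 10·log₁₀(10^(91.3/10) + 10^(92.6/10) + 10^(96.0/10)) = 10·log₁₀(7150000000) = 98.54 dB SPL.

98.54 dB SPL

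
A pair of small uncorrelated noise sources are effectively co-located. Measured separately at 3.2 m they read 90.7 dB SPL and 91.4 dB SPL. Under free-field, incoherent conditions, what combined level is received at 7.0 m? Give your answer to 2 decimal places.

87.28 dB SPL

Combined at 3.2 m: 10·log₁₀(10^(90.7/10)+10^(91.4/10)) = 94.074 dB SPL.
Then apply −20·log₁₀(7.0/3.2) = -6.799 dB → 87.28 dB SPL.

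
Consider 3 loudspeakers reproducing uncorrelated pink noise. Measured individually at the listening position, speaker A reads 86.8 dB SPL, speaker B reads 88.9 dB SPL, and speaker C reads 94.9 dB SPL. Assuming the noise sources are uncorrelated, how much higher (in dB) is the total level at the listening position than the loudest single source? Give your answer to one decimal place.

Incoherent sources sum as intensities:
L_total = 10·log₁₀(10^(86.8/10) + 10^(88.9/10) + 10^(94.9/10)) = 96.38 dB SPL.
Excess over the loudest (94.9 dB): 96.38 − 94.9 = 1.5 dB.

1.5 dB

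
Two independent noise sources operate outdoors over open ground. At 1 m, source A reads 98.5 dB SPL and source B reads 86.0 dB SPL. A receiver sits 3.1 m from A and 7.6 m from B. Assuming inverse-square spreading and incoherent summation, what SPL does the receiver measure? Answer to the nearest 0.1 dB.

88.7 dB SPL

At the listener: L_A = 98.5 − 20·log₁₀(3.1) = 88.67 dB; L_B = 86.0 − 20·log₁₀(7.6) = 68.38 dB.
Combined: 10·log₁₀(10^(88.67/10)+10^(68.38/10)) = 88.7 dB SPL.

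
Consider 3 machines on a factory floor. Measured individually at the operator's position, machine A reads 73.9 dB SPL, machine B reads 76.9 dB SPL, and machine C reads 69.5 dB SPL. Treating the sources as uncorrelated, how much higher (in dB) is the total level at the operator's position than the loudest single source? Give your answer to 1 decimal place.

Incoherent sources sum as intensities:
L_total = 10·log₁₀(10^(73.9/10) + 10^(76.9/10) + 10^(69.5/10)) = 79.16 dB SPL.
Excess over the loudest (76.9 dB): 79.16 − 76.9 = 2.3 dB.

2.3 dB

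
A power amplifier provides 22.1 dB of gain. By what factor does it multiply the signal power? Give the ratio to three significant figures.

162

Power ratio = 10^(dB/10).
10^(22.1/10) = 10^(2.210) = 162.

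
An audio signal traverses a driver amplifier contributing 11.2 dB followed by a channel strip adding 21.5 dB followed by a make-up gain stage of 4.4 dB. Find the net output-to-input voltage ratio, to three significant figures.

Net gain = 11.2 + 21.5 + 4.4 = 37.1 dB.
Voltage ratio = 10^(37.1/20) = 71.6.

71.6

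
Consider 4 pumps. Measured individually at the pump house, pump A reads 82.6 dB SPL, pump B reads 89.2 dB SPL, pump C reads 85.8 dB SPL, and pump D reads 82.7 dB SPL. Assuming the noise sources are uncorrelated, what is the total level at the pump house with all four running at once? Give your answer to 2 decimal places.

Add the sources as powers (linear), then convert back to dB:
L_total = 10·log₁₀(10^(82.6/10) + 10^(89.2/10) + 10^(85.8/10) + 10^(82.7/10)) = 10·log₁₀(1580000000) = 91.99 dB SPL.

91.99 dB SPL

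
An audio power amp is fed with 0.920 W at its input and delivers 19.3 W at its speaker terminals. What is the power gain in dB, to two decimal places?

13.22 dB

For a power ratio, dB = 10·log₁₀(P₂/P₁).
10·log₁₀(19.3/0.920) = 10·log₁₀(20.98) = 13.22 dB.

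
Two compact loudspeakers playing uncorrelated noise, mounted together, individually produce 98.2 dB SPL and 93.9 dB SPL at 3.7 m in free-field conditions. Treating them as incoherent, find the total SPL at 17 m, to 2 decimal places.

Combined at 3.7 m: 10·log₁₀(10^(98.2/10)+10^(93.9/10)) = 99.572 dB SPL.
Then apply −20·log₁₀(17/3.7) = -13.245 dB → 86.33 dB SPL.

86.33 dB SPL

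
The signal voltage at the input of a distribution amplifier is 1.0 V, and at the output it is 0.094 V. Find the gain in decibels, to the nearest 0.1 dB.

Voltage ratio → dB uses the 20·log₁₀ form:
20·log₁₀(0.094/1.0) = 20·log₁₀(0.09400) = -20.5 dB.

-20.5 dB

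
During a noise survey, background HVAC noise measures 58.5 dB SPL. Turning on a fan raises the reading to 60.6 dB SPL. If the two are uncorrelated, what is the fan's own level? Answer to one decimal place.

56.4 dB SPL

Background correction is a power subtraction:
L_src = 10·log₁₀(10^(60.6/10) − 10^(58.5/10)) = 10·log₁₀(440200) = 56.4 dB SPL.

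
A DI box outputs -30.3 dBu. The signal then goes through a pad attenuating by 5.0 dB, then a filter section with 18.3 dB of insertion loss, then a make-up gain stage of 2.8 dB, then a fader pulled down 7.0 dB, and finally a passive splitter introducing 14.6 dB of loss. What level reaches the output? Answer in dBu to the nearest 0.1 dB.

In dB, series stages simply add:
-30.3 − 5.0 − 18.3 + 2.8 − 7.0 − 14.6 = -72.4 dBu.

-72.4 dBu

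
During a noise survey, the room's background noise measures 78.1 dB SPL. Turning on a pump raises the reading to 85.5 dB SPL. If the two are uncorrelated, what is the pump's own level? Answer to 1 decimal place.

Background correction is a power subtraction:
L_src = 10·log₁₀(10^(85.5/10) − 10^(78.1/10)) = 10·log₁₀(290200000) = 84.6 dB SPL.

84.6 dB SPL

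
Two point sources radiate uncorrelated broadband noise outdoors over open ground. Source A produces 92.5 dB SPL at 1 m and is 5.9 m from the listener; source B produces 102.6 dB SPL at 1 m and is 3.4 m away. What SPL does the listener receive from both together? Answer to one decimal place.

At the listener: L_A = 92.5 − 20·log₁₀(5.9) = 77.08 dB; L_B = 102.6 − 20·log₁₀(3.4) = 91.97 dB.
Combined: 10·log₁₀(10^(77.08/10)+10^(91.97/10)) = 92.1 dB SPL.

92.1 dB SPL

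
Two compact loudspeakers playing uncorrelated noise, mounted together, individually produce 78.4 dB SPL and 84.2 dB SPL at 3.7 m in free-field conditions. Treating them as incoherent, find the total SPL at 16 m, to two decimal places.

72.50 dB SPL

Combined at 3.7 m: 10·log₁₀(10^(78.4/10)+10^(84.2/10)) = 85.214 dB SPL.
Then apply −20·log₁₀(16/3.7) = -12.718 dB → 72.50 dB SPL.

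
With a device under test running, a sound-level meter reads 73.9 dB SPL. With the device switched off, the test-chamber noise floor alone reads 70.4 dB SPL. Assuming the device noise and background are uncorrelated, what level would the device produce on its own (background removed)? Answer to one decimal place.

71.3 dB SPL

Remove the background by subtracting linear intensities:
L_src = 10·log₁₀(10^(73.9/10) − 10^(70.4/10)) = 10·log₁₀(13580000) = 71.3 dB SPL.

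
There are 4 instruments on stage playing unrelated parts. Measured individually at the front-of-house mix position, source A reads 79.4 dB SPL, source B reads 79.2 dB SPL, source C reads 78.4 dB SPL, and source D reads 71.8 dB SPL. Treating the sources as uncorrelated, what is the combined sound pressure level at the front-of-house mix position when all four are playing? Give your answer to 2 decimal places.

Uncorrelated sources add in intensity (power), not in dB.
L_total = 10·log₁₀(10^(79.4/10) + 10^(79.2/10) + 10^(78.4/10) + 10^(71.8/10)) = 10·log₁₀(254600000) = 84.06 dB SPL.

84.06 dB SPL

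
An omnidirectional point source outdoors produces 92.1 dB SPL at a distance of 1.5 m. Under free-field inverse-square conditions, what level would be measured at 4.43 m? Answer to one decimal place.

82.7 dB SPL

For a point source in a free field, ΔL = −20·log₁₀(d₂/d₁).
ΔL = −20·log₁₀(4.43/1.5) = -9.41 dB, so L₂ = 92.1 + (-9.41) = 82.7 dB SPL.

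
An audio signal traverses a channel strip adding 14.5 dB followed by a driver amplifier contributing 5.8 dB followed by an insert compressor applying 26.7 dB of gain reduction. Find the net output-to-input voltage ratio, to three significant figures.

Net gain = 14.5 + 5.8 + (−26.7) = -6.4 dB.
Voltage ratio = 10^(-6.4/20) = 0.479.

0.479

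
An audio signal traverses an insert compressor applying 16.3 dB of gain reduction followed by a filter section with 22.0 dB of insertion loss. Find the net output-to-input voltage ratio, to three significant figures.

Net gain = (−16.3) + (−22.0) = -38.3 dB.
Voltage ratio = 10^(-38.3/20) = 0.0122.

0.0122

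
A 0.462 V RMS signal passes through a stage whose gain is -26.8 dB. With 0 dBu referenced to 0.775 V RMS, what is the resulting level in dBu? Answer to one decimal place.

Input level: 20·log₁₀(0.462/0.775) = -4.49 dBu.
Output: -4.49 − 26.8 = -31.3 dBu.

-31.3 dBu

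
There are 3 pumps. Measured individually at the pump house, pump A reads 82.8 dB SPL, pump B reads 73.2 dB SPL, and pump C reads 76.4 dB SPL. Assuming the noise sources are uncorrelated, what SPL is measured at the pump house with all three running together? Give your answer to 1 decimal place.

84.1 dB SPL

Uncorrelated sources add in intensity (power), not in dB.
L_total = 10·log₁₀(10^(82.8/10) + 10^(73.2/10) + 10^(76.4/10)) = 10·log₁₀(255100000) = 84.1 dB SPL.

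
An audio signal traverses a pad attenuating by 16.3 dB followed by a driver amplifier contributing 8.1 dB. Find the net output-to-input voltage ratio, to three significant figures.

Net gain = (−16.3) + 8.1 = -8.2 dB.
Voltage ratio = 10^(-8.2/20) = 0.389.

0.389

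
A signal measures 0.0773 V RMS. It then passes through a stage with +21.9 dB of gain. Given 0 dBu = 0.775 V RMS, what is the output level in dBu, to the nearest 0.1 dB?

Input level: 20·log₁₀(0.0773/0.775) = -20.02 dBu.
Output: -20.02 + 21.9 = +1.9 dBu.

+1.9 dBu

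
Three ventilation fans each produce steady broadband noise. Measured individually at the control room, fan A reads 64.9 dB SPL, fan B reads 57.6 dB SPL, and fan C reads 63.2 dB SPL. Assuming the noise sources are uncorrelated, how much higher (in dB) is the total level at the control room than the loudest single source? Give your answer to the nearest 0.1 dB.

Uncorrelated sources add in intensity (power), not in dB.
L_total = 10·log₁₀(10^(64.9/10) + 10^(57.6/10) + 10^(63.2/10)) = 67.60 dB SPL.
Excess over the loudest (64.9 dB): 67.60 − 64.9 = 2.7 dB.

2.7 dB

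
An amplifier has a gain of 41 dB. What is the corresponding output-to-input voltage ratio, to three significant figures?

Voltage ratio = 10^(dB/20).
10^(41/20) = 10^(2.050) = 112.

112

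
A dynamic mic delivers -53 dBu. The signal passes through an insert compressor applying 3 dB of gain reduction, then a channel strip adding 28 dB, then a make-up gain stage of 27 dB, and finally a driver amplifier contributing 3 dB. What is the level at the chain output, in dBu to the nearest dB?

Cascaded gains and losses add directly in dB.
-53 − 3 + 28 + 27 + 3 = +2 dBu.

+2 dBu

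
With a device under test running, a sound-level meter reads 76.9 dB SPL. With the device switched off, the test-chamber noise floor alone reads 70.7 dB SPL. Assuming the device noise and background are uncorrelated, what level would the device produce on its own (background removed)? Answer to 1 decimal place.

Subtract intensities: L_src = 10·log₁₀(10^(L_total/10) − 10^(L_bg/10)).
L_src = 10·log₁₀(10^(76.9/10) − 10^(70.7/10)) = 10·log₁₀(37230000) = 75.7 dB SPL.

75.7 dB SPL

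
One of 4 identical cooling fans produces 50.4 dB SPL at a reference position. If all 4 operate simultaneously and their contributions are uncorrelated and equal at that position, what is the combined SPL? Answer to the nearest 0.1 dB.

56.4 dB SPL

4 equal incoherent sources raise the level by 10·log₁₀(4) = 6.02 dB.
L_total = 50.4 + 6.02 = 56.4 dB SPL.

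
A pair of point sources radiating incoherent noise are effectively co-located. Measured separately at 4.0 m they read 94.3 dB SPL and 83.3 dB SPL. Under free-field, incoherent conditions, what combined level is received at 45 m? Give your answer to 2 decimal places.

Combined at 4.0 m: 10·log₁₀(10^(94.3/10)+10^(83.3/10)) = 94.632 dB SPL.
Then apply −20·log₁₀(45/4.0) = -21.023 dB → 73.61 dB SPL.

73.61 dB SPL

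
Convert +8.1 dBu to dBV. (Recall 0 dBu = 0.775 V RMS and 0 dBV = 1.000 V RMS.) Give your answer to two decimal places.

The offset between the scales is 20·log₁₀(0.775/1.000) = −2.214 dB.
So dBV = +8.1 − 2.214 = +5.89 dBV.

+5.89 dBV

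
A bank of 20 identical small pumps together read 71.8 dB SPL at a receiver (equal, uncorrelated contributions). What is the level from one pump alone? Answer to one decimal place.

58.8 dB SPL

20 equal incoherent sources add 10·log₁₀(20) = 13.01 dB over one source.
L_one = 71.8 − 13.01 = 58.8 dB SPL.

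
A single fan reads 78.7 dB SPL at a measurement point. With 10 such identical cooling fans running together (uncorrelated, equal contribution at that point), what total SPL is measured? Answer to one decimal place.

10 equal incoherent sources raise the level by 10·log₁₀(10) = 10.00 dB.
L_total = 78.7 + 10.00 = 88.7 dB SPL.

88.7 dB SPL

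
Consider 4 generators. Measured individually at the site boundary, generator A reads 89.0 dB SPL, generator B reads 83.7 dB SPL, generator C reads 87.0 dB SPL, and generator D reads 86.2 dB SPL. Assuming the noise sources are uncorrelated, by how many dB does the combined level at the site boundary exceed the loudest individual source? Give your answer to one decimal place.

Incoherent sources sum as intensities:
L_total = 10·log₁₀(10^(89.0/10) + 10^(83.7/10) + 10^(87.0/10) + 10^(86.2/10)) = 92.89 dB SPL.
Excess over the loudest (89.0 dB): 92.89 − 89.0 = 3.9 dB.

3.9 dB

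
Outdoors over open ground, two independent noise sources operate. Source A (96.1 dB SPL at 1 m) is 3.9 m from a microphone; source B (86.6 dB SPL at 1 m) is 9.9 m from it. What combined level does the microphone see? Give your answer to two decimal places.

At the listener: L_A = 96.1 − 20·log₁₀(3.9) = 84.279 dB; L_B = 86.6 − 20·log₁₀(9.9) = 66.687 dB.
Combined: 10·log₁₀(10^(84.279/10)+10^(66.687/10)) = 84.35 dB SPL.

84.35 dB SPL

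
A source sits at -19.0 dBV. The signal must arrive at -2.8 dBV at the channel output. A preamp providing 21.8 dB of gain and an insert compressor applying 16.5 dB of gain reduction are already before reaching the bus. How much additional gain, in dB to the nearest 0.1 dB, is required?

The required make-up gain is the shortfall in the dB sum.
G = -2.8 − (-19.0) − 21.8 + 16.5 = 10.9 dB.

10.9 dB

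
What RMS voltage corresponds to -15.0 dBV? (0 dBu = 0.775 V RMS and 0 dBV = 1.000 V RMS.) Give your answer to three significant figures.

V = 1.000 V × 10^(-15.0/20).
= 1.000 × 0.1778 = 0.178 V.

0.178 V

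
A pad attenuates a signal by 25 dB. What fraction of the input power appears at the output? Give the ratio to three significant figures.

0.00316

Power ratio = 10^(dB/10).
10^(-25/10) = 10^(-2.500) = 0.00316.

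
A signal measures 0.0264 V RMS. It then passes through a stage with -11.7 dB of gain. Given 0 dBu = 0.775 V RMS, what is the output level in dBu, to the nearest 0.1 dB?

-41.1 dBu

Input level: 20·log₁₀(0.0264/0.775) = -29.35 dBu.
Output: -29.35 − 11.7 = -41.1 dBu.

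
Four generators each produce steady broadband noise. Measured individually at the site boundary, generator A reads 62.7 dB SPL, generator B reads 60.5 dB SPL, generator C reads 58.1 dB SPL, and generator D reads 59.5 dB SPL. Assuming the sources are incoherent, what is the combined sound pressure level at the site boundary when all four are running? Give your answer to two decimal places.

66.55 dB SPL

Add the sources as powers (linear), then convert back to dB:
L_total = 10·log₁₀(10^(62.7/10) + 10^(60.5/10) + 10^(58.1/10) + 10^(59.5/10)) = 10·log₁₀(4521000) = 66.55 dB SPL.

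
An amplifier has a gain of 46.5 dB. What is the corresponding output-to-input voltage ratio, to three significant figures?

Voltage ratio = 10^(dB/20).
10^(46.5/20) = 10^(2.325) = 211.

211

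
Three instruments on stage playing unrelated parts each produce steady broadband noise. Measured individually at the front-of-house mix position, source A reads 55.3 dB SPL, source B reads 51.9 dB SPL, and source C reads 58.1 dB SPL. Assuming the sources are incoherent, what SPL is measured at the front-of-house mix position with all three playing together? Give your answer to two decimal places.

60.57 dB SPL

Uncorrelated sources add in intensity (power), not in dB.
L_total = 10·log₁₀(10^(55.3/10) + 10^(51.9/10) + 10^(58.1/10)) = 10·log₁₀(1139000) = 60.57 dB SPL.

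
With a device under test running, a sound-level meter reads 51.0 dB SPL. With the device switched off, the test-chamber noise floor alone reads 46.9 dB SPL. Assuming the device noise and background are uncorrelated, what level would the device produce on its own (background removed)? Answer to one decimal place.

48.9 dB SPL

Remove the background by subtracting linear intensities:
L_src = 10·log₁₀(10^(51.0/10) − 10^(46.9/10)) = 10·log₁₀(76910) = 48.9 dB SPL.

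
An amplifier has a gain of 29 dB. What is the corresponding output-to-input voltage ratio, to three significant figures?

28.2

Voltage ratio = 10^(dB/20).
10^(29/20) = 10^(1.450) = 28.2.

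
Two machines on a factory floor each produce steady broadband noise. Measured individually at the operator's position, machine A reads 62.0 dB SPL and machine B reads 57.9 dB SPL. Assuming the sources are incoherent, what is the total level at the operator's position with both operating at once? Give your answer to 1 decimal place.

63.4 dB SPL

Add the sources as powers (linear), then convert back to dB:
L_total = 10·log₁₀(10^(62.0/10) + 10^(57.9/10)) = 10·log₁₀(2201000) = 63.4 dB SPL.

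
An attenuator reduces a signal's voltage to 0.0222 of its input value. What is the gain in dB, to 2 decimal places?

-33.07 dB

Voltage ratio → dB uses the 20·log₁₀ form:
20·log₁₀(0.0222) = -33.07 dB.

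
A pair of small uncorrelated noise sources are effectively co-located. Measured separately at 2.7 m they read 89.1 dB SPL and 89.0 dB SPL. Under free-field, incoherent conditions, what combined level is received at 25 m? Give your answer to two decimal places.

72.73 dB SPL

Combined at 2.7 m: 10·log₁₀(10^(89.1/10)+10^(89.0/10)) = 92.061 dB SPL.
Then apply −20·log₁₀(25/2.7) = -19.332 dB → 72.73 dB SPL.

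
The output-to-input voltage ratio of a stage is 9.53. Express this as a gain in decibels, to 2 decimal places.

For a voltage ratio, dB = 20·log₁₀(V₂/V₁).
20·log₁₀(9.53) = 19.58 dB.

19.58 dB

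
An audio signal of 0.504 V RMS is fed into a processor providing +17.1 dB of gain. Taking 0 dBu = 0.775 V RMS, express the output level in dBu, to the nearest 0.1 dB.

+13.4 dBu

Input level: 20·log₁₀(0.504/0.775) = -3.74 dBu.
Output: -3.74 + 17.1 = +13.4 dBu.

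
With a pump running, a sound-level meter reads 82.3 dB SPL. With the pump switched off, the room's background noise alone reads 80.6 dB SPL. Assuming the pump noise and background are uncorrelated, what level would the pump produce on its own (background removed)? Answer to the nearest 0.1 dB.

Background correction is a power subtraction:
L_src = 10·log₁₀(10^(82.3/10) − 10^(80.6/10)) = 10·log₁₀(55010000) = 77.4 dB SPL.

77.4 dB SPL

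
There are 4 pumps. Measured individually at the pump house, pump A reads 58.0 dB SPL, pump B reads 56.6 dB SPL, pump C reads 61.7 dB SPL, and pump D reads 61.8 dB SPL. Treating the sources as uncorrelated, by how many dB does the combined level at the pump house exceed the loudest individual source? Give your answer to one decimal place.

4.3 dB

Add the sources as powers (linear), then convert back to dB:
L_total = 10·log₁₀(10^(58.0/10) + 10^(56.6/10) + 10^(61.7/10) + 10^(61.8/10)) = 66.11 dB SPL.
Excess over the loudest (61.8 dB): 66.11 − 61.8 = 4.3 dB.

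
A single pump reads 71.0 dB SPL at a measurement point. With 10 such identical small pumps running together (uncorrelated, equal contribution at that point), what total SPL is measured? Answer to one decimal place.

10 equal incoherent sources raise the level by 10·log₁₀(10) = 10.00 dB.
L_total = 71.0 + 10.00 = 81.0 dB SPL.

81.0 dB SPL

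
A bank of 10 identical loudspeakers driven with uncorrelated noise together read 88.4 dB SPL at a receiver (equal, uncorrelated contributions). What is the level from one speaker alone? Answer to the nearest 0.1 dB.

78.4 dB SPL

10 equal incoherent sources add 10·log₁₀(10) = 10.00 dB over one source.
L_one = 88.4 − 10.00 = 78.4 dB SPL.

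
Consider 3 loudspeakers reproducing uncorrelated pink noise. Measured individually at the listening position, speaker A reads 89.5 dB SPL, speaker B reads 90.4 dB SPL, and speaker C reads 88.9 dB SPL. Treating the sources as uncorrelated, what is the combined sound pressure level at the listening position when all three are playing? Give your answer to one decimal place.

Uncorrelated sources add in intensity (power), not in dB.
L_total = 10·log₁₀(10^(89.5/10) + 10^(90.4/10) + 10^(88.9/10)) = 10·log₁₀(2764000000) = 94.4 dB SPL.

94.4 dB SPL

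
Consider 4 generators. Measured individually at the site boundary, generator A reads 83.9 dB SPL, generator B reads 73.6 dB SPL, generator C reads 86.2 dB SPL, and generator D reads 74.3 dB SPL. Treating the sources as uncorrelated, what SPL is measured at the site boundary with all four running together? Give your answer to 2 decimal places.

Incoherent sources sum as intensities:
L_total = 10·log₁₀(10^(83.9/10) + 10^(73.6/10) + 10^(86.2/10) + 10^(74.3/10)) = 10·log₁₀(712200000) = 88.53 dB SPL.

88.53 dB SPL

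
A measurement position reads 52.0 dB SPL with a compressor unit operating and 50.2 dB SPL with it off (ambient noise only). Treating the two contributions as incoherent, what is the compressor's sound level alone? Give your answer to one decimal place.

47.3 dB SPL

Remove the background by subtracting linear intensities:
L_src = 10·log₁₀(10^(52.0/10) − 10^(50.2/10)) = 10·log₁₀(53780) = 47.3 dB SPL.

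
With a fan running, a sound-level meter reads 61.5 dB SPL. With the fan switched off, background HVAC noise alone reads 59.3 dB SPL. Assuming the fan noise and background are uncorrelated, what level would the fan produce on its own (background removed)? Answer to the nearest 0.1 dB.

57.5 dB SPL

Subtract intensities: L_src = 10·log₁₀(10^(L_total/10) − 10^(L_bg/10)).
L_src = 10·log₁₀(10^(61.5/10) − 10^(59.3/10)) = 10·log₁₀(561400) = 57.5 dB SPL.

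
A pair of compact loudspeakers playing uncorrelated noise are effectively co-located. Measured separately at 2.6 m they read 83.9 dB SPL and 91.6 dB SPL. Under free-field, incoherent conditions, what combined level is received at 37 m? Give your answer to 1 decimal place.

Combined at 2.6 m: 10·log₁₀(10^(83.9/10)+10^(91.6/10)) = 92.28 dB SPL.
Then apply −20·log₁₀(37/2.6) = -23.06 dB → 69.2 dB SPL.

69.2 dB SPL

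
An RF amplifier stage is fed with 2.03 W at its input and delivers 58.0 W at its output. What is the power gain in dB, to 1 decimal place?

14.6 dB

Power ratio → dB uses the 10·log₁₀ form:
10·log₁₀(58.0/2.03) = 10·log₁₀(28.57) = 14.6 dB.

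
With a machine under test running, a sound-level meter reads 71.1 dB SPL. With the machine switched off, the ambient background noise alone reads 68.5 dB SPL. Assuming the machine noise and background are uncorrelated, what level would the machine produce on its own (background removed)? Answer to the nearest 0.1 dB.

67.6 dB SPL

Subtract intensities: L_src = 10·log₁₀(10^(L_total/10) − 10^(L_bg/10)).
L_src = 10·log₁₀(10^(71.1/10) − 10^(68.5/10)) = 10·log₁₀(5803000) = 67.6 dB SPL.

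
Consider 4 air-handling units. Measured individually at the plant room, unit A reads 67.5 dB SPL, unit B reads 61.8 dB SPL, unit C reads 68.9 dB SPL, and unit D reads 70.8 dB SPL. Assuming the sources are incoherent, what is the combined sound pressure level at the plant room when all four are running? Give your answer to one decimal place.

Uncorrelated sources add in intensity (power), not in dB.
L_total = 10·log₁₀(10^(67.5/10) + 10^(61.8/10) + 10^(68.9/10) + 10^(70.8/10)) = 10·log₁₀(26920000) = 74.3 dB SPL.

74.3 dB SPL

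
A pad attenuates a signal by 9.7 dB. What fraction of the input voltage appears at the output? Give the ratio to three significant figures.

0.327

Voltage ratio = 10^(dB/20).
10^(-9.7/20) = 10^(-0.4850) = 0.327.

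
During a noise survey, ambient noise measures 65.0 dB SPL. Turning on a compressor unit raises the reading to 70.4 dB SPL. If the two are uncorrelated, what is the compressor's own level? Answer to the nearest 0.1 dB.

68.9 dB SPL

Background correction is a power subtraction:
L_src = 10·log₁₀(10^(70.4/10) − 10^(65.0/10)) = 10·log₁₀(7803000) = 68.9 dB SPL.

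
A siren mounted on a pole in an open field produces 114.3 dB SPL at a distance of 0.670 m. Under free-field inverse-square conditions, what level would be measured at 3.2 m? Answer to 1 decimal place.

100.7 dB SPL

For a point source in a free field, ΔL = −20·log₁₀(d₂/d₁).
ΔL = −20·log₁₀(3.2/0.670) = -13.58 dB, so L₂ = 114.3 + (-13.58) = 100.7 dB SPL.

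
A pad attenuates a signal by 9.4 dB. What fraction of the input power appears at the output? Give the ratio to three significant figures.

0.115

Power ratio = 10^(dB/10).
10^(-9.4/10) = 10^(-0.9400) = 0.115.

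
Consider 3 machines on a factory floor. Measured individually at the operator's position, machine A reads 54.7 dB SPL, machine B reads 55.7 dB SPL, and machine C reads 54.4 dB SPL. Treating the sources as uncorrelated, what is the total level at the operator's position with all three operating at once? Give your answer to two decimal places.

Uncorrelated sources add in intensity (power), not in dB.
L_total = 10·log₁₀(10^(54.7/10) + 10^(55.7/10) + 10^(54.4/10)) = 10·log₁₀(942100) = 59.74 dB SPL.

59.74 dB SPL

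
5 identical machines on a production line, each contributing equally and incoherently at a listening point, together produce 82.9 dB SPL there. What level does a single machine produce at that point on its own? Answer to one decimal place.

5 equal incoherent sources add 10·log₁₀(5) = 6.99 dB over one source.
L_one = 82.9 − 6.99 = 75.9 dB SPL.

75.9 dB SPL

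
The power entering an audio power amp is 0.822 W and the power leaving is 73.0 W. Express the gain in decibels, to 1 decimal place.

19.5 dB

For a power ratio, dB = 10·log₁₀(P₂/P₁).
10·log₁₀(73.0/0.822) = 10·log₁₀(88.81) = 19.5 dB.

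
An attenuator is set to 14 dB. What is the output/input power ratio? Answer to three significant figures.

0.0398

Power ratio = 10^(dB/10).
10^(-14/10) = 10^(-1.400) = 0.0398.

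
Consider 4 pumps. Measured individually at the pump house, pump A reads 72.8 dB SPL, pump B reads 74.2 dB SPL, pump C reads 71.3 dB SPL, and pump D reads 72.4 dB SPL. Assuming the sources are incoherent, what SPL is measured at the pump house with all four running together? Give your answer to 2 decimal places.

Incoherent sources sum as intensities:
L_total = 10·log₁₀(10^(72.8/10) + 10^(74.2/10) + 10^(71.3/10) + 10^(72.4/10)) = 10·log₁₀(76220000) = 78.82 dB SPL.

78.82 dB SPL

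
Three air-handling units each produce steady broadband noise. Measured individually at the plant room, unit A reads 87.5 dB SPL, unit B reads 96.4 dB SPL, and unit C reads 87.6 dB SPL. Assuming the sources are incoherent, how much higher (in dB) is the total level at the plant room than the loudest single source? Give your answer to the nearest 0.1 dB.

1.0 dB

Add the sources as powers (linear), then convert back to dB:
L_total = 10·log₁₀(10^(87.5/10) + 10^(96.4/10) + 10^(87.6/10)) = 97.41 dB SPL.
Excess over the loudest (96.4 dB): 97.41 − 96.4 = 1.0 dB.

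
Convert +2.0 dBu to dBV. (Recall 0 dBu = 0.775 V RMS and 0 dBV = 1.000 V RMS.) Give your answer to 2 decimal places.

-0.21 dBV

The offset between the scales is 20·log₁₀(0.775/1.000) = −2.214 dB.
So dBV = +2.0 − 2.214 = -0.21 dBV.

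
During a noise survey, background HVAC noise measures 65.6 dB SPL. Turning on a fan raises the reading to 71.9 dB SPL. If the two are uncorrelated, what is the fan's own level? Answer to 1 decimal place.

70.7 dB SPL

Background correction is a power subtraction:
L_src = 10·log₁₀(10^(71.9/10) − 10^(65.6/10)) = 10·log₁₀(11860000) = 70.7 dB SPL.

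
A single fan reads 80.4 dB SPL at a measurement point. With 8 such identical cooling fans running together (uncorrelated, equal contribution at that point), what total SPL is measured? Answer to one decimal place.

8 equal incoherent sources raise the level by 10·log₁₀(8) = 9.03 dB.
L_total = 80.4 + 9.03 = 89.4 dB SPL.

89.4 dB SPL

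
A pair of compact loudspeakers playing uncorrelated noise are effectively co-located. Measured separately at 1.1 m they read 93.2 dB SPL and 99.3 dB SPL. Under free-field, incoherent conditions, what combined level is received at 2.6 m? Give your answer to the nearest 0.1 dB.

92.8 dB SPL

Combined at 1.1 m: 10·log₁₀(10^(93.2/10)+10^(99.3/10)) = 100.25 dB SPL.
Then apply −20·log₁₀(2.6/1.1) = -7.47 dB → 92.8 dB SPL.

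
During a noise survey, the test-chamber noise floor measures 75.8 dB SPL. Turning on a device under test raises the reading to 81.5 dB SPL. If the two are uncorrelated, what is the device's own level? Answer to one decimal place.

Remove the background by subtracting linear intensities:
L_src = 10·log₁₀(10^(81.5/10) − 10^(75.8/10)) = 10·log₁₀(103200000) = 80.1 dB SPL.

80.1 dB SPL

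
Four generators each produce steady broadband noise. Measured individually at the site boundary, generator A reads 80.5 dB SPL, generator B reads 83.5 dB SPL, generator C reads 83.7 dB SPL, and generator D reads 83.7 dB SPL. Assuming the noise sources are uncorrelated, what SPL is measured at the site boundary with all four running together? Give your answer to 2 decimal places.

Uncorrelated sources add in intensity (power), not in dB.
L_total = 10·log₁₀(10^(80.5/10) + 10^(83.5/10) + 10^(83.7/10) + 10^(83.7/10)) = 10·log₁₀(804900000) = 89.06 dB SPL.

89.06 dB SPL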